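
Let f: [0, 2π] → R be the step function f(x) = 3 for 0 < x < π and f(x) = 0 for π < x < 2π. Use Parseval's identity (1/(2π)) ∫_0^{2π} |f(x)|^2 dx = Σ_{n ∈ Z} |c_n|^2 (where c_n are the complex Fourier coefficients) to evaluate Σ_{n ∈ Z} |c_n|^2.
Σ |c_n|^2 = 9/2

Parseval equates the L^2 energy of f (normalised by 1/(2π)) with the ℓ^2 sum of its Fourier coefficients: (1/(2π)) ∫_0^{2π} |f|^2 = Σ |c_n|^2.
Compute the left side: (1/(2π)) [∫_0^π 3^2 dx + ∫_π^{2π} 0^2 dx] = (1/(2π)) · (9π + 0π) = (9 + 0)/2 = 9/2.
So Σ_{n ∈ Z} |c_n|^2 = 9/2.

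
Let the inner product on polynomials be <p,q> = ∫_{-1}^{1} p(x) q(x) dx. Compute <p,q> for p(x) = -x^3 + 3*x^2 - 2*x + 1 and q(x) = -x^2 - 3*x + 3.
<p,q> = 46/3

Expand the product: p(x)·q(x) = x^5 - 10*x^3 + 14*x^2 - 9*x + 3.
∫_{-1}^{1} of each monomial x^k gives [2/(k+1) if k even, 0 if k odd]. Integrating term-by-term (or equivalently evaluating the antiderivative F(x) = x^6/6 - 5*x^4/2 + 14*x^3/3 - 9*x^2/2 + 3*x at the endpoints):
  F(1) − F(−1) = 5/6 − (-29/2) = 46/3.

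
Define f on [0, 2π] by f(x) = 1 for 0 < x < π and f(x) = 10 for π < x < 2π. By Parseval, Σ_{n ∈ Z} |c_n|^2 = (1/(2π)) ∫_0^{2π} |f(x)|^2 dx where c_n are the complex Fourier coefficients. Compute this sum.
Σ |c_n|^2 = 101/2

Parseval equates the L^2 energy of f (normalised by 1/(2π)) with the ℓ^2 sum of its Fourier coefficients: (1/(2π)) ∫_0^{2π} |f|^2 = Σ |c_n|^2.
Compute the left side: (1/(2π)) [∫_0^π 1^2 dx + ∫_π^{2π} 10^2 dx] = (1/(2π)) · (1π + 100π) = (1 + 100)/2 = 101/2.
So Σ_{n ∈ Z} |c_n|^2 = 101/2.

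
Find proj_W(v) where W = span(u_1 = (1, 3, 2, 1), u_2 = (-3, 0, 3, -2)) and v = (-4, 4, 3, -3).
proj_W(v) = (-967/329, 645/329, 1612/329, -573/329)

Set up U = [u_1 | ... | u_2] ∈ R^(4×2). The projector onto W = col(U) is P = U (U^T U)^(-1) U^T.
Compute U^T U =
  [15, 1]
  [1, 22],
and U^T v = (11, 27).
Solve U^T U · c = U^T v for the coefficients: c = (215/329, 394/329). The projection is proj_W(v) = U c.
Check: (v - proj_W(v)) · u_1 = 0  (should be 0).
Check: (v - proj_W(v)) · u_2 = 0  (should be 0).
Result: proj_W(v) = (-967/329, 645/329, 1612/329, -573/329).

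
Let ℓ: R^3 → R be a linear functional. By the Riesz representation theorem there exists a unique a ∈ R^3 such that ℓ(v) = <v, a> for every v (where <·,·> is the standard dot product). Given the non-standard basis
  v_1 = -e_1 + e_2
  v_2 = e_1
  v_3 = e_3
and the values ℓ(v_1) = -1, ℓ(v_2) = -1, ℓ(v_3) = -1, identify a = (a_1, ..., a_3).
a = (-1, -2, -1)

Write a = (a_1, ..., a_3) in the standard basis. For each basis vector v_i, ℓ(v_i) = <v_i, a> is a linear equation in the a_j's. Collect the n equations into a matrix system V a = ℓ, where row i of V is v_i (expressed in the standard basis). Since V is invertible (lower-triangular with 1s on the diagonal, up to permutation), solve by back-substitution:
  V =
[[-1, 1, 0],
 [1, 0, 0],
 [0, 0, 1]]
  V a = (-1, -1, -1)
Solving gives a = (-1, -2, -1).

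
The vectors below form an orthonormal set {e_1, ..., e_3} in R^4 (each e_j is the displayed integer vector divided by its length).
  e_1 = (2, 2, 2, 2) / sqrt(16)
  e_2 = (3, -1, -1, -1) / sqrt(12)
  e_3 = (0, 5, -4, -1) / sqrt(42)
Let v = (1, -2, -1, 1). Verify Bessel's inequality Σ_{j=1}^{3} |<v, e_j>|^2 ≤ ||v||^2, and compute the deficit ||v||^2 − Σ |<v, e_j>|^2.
Σ |<v, e_j>|^2 = 7/2; ||v||^2 = 7; deficit = 7/2

Write each e_j = u_j / sqrt(<u_j, u_j>) where u_j is the displayed integer vector. Then <v, e_j> = <v, u_j> / sqrt(<u_j, u_j>), so |<v, e_j>|^2 = <v, u_j>^2 / <u_j, u_j>.
Coefficients: <v, e_1> = -2/sqrt(16), <v, e_2> = 5/sqrt(12), <v, e_3> = -7/sqrt(42).
Square and sum: Σ |<v, e_j>|^2 = 7/2.
Compute ||v||^2 = v·v = 7.
Deficit = 7 − 7/2 = 7/2 ≥ 0, confirming Bessel's inequality. (The deficit equals ||v − Σ <v,e_j> e_j||^2, the squared distance from v to span{e_j}.)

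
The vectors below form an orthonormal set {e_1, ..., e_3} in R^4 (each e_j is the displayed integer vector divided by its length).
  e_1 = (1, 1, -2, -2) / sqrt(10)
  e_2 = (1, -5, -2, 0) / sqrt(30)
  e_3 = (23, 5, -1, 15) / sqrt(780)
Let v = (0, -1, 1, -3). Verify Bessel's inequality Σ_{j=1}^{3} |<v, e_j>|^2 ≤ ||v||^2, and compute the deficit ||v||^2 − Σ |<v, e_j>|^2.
Σ |<v, e_j>|^2 = 1179/260; ||v||^2 = 11; deficit = 1681/260

Write each e_j = u_j / sqrt(<u_j, u_j>) where u_j is the displayed integer vector. Then <v, e_j> = <v, u_j> / sqrt(<u_j, u_j>), so |<v, e_j>|^2 = <v, u_j>^2 / <u_j, u_j>.
Coefficients: <v, e_1> = 3/sqrt(10), <v, e_2> = 3/sqrt(30), <v, e_3> = -51/sqrt(780).
Square and sum: Σ |<v, e_j>|^2 = 1179/260.
Compute ||v||^2 = v·v = 11.
Deficit = 11 − 1179/260 = 1681/260 ≥ 0, confirming Bessel's inequality. (The deficit equals ||v − Σ <v,e_j> e_j||^2, the squared distance from v to span{e_j}.)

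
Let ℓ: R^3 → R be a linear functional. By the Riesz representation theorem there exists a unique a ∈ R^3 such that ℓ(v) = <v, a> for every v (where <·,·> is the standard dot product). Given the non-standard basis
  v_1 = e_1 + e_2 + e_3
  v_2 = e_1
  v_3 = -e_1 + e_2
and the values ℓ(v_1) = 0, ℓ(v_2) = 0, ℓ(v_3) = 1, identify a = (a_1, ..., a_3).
a = (0, 1, -1)

Write a = (a_1, ..., a_3) in the standard basis. For each basis vector v_i, ℓ(v_i) = <v_i, a> is a linear equation in the a_j's. Collect the n equations into a matrix system V a = ℓ, where row i of V is v_i (expressed in the standard basis). Since V is invertible (lower-triangular with 1s on the diagonal, up to permutation), solve by back-substitution:
  V =
[[1, 1, 1],
 [1, 0, 0],
 [-1, 1, 0]]
  V a = (0, 0, 1)
Solving gives a = (0, 1, -1).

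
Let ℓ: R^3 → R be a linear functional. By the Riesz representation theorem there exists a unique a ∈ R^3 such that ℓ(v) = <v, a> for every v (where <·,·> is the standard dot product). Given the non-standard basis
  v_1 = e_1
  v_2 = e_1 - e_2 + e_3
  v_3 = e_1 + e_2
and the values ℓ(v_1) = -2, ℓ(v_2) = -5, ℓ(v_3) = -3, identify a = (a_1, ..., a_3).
a = (-2, -1, -4)

Write a = (a_1, ..., a_3) in the standard basis. For each basis vector v_i, ℓ(v_i) = <v_i, a> is a linear equation in the a_j's. Collect the n equations into a matrix system V a = ℓ, where row i of V is v_i (expressed in the standard basis). Since V is invertible (lower-triangular with 1s on the diagonal, up to permutation), solve by back-substitution:
  V =
[[1, 0, 0],
 [1, -1, 1],
 [1, 1, 0]]
  V a = (-2, -5, -3)
Solving gives a = (-2, -1, -4).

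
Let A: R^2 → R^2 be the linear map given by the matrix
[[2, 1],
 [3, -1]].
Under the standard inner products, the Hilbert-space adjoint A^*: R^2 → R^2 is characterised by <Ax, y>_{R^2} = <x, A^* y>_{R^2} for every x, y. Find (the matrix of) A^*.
A^* = A^T =
[[2, 3],
 [1, -1]]

For real matrices with standard dot products, the defining identity <Ax, y> = <x, A^* y> gives (Ax)^T y = x^T (A^*) y, i.e. x^T A^T y = x^T (A^*) y. Since this holds for all x, y, we must have A^* = A^T. Therefore
A^* =
[[2, 3],
 [1, -1]].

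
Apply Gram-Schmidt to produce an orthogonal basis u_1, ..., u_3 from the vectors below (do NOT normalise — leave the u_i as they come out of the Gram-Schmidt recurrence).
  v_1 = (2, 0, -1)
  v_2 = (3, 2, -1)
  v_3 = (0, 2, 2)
Orthogonal basis:
  u_1 = (2, 0, -1)
  u_2 = (1/5, 2, 2/5)
  u_3 = (4/7, -2/7, 8/7)

Apply the Gram-Schmidt recurrence
  u_1 = v_1
  u_i = v_i − Σ_{j<i} ((v_i · u_j) / (u_j · u_j)) · u_j.

Step by step this gives:
  u_1 = (2, 0, -1)
  u_2 = (1/5, 2, 2/5)
  u_3 = (4/7, -2/7, 8/7)

Orthogonality check:
  u_2 · u_1 = 0 (should be 0)
  u_3 · u_1 = 0 (should be 0)
  u_3 · u_2 = 0 (should be 0)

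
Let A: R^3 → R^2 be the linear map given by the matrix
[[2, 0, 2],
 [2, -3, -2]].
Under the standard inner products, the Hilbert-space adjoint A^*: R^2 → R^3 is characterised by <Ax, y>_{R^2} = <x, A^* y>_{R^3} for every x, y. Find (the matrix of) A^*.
A^* = A^T =
[[2, 2],
 [0, -3],
 [2, -2]]

For real matrices with standard dot products, the defining identity <Ax, y> = <x, A^* y> gives (Ax)^T y = x^T (A^*) y, i.e. x^T A^T y = x^T (A^*) y. Since this holds for all x, y, we must have A^* = A^T. Therefore
A^* =
[[2, 2],
 [0, -3],
 [2, -2]].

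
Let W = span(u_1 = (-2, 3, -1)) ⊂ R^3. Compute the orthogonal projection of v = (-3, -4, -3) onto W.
proj_W(v) = (3/7, -9/14, 3/14)

Set up U = [u_1 | ... | u_1] ∈ R^(3×1). The projector onto W = col(U) is P = U (U^T U)^(-1) U^T.
Compute U^T U =
  [14],
and U^T v = (-3).
Solve U^T U · c = U^T v for the coefficients: c = (-3/14). The projection is proj_W(v) = U c.
Check: (v - proj_W(v)) · u_1 = 0  (should be 0).
Result: proj_W(v) = (3/7, -9/14, 3/14).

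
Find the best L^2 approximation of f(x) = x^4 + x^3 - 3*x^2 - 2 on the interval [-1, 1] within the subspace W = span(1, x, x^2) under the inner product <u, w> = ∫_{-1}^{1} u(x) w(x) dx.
g(x) = -15*x^2/7 + 3*x/5 - 73/35

The best approximation g ∈ W is the orthogonal projection of f onto W. Writing g = a_0 + a_1 x + a_2 x^2, the coefficients solve the normal equations G · a = b where
  G_{ij} = <φ_i, φ_j> and b_i = <f, φ_i>, with φ_0 = 1, φ_1 = x, φ_2 = x^2.
G =
  [2, 0, 2/3]
  [0, 2/3, 0]
  [2/3, 0, 2/5],
b = (-28/5, 2/5, -236/105).
Solving gives a_0 = -73/35, a_1 = 3/5, a_2 = -15/7, so
  g(x) = -15*x^2/7 + 3*x/5 - 73/35.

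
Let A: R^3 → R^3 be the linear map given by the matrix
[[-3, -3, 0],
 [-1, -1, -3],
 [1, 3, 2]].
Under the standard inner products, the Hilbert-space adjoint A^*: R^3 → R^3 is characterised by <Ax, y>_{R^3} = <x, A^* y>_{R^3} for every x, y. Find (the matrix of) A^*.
A^* = A^T =
[[-3, -1, 1],
 [-3, -1, 3],
 [0, -3, 2]]

For real matrices with standard dot products, the defining identity <Ax, y> = <x, A^* y> gives (Ax)^T y = x^T (A^*) y, i.e. x^T A^T y = x^T (A^*) y. Since this holds for all x, y, we must have A^* = A^T. Therefore
A^* =
[[-3, -1, 1],
 [-3, -1, 3],
 [0, -3, 2]].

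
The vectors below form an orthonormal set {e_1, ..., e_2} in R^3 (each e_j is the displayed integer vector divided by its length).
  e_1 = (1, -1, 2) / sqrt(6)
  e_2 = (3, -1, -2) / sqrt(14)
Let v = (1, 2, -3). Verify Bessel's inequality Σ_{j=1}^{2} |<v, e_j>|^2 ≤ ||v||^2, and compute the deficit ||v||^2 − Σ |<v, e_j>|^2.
Σ |<v, e_j>|^2 = 35/3; ||v||^2 = 14; deficit = 7/3

Write each e_j = u_j / sqrt(<u_j, u_j>) where u_j is the displayed integer vector. Then <v, e_j> = <v, u_j> / sqrt(<u_j, u_j>), so |<v, e_j>|^2 = <v, u_j>^2 / <u_j, u_j>.
Coefficients: <v, e_1> = -7/sqrt(6), <v, e_2> = 7/sqrt(14).
Square and sum: Σ |<v, e_j>|^2 = 35/3.
Compute ||v||^2 = v·v = 14.
Deficit = 14 − 35/3 = 7/3 ≥ 0, confirming Bessel's inequality. (The deficit equals ||v − Σ <v,e_j> e_j||^2, the squared distance from v to span{e_j}.)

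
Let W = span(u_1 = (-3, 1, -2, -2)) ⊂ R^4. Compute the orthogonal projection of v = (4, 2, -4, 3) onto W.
proj_W(v) = (4/3, -4/9, 8/9, 8/9)

Set up U = [u_1 | ... | u_1] ∈ R^(4×1). The projector onto W = col(U) is P = U (U^T U)^(-1) U^T.
Compute U^T U =
  [18],
and U^T v = (-8).
Solve U^T U · c = U^T v for the coefficients: c = (-4/9). The projection is proj_W(v) = U c.
Check: (v - proj_W(v)) · u_1 = 0  (should be 0).
Result: proj_W(v) = (4/3, -4/9, 8/9, 8/9).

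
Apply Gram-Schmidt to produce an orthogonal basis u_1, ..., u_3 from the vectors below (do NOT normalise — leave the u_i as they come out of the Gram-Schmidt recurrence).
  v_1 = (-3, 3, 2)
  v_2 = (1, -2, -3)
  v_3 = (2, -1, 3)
Orthogonal basis:
  u_1 = (-3, 3, 2)
  u_2 = (-23/22, 1/22, -18/11)
  u_3 = (-30/83, -42/83, 18/83)

Apply the Gram-Schmidt recurrence
  u_1 = v_1
  u_i = v_i − Σ_{j<i} ((v_i · u_j) / (u_j · u_j)) · u_j.

Step by step this gives:
  u_1 = (-3, 3, 2)
  u_2 = (-23/22, 1/22, -18/11)
  u_3 = (-30/83, -42/83, 18/83)

Orthogonality check:
  u_2 · u_1 = 0 (should be 0)
  u_3 · u_1 = 0 (should be 0)
  u_3 · u_2 = 0 (should be 0)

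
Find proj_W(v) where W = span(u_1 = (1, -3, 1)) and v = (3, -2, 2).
proj_W(v) = (1, -3, 1)

Set up U = [u_1 | ... | u_1] ∈ R^(3×1). The projector onto W = col(U) is P = U (U^T U)^(-1) U^T.
Compute U^T U =
  [11],
and U^T v = (11).
Solve U^T U · c = U^T v for the coefficients: c = (1). The projection is proj_W(v) = U c.
Check: (v - proj_W(v)) · u_1 = 0  (should be 0).
Result: proj_W(v) = (1, -3, 1).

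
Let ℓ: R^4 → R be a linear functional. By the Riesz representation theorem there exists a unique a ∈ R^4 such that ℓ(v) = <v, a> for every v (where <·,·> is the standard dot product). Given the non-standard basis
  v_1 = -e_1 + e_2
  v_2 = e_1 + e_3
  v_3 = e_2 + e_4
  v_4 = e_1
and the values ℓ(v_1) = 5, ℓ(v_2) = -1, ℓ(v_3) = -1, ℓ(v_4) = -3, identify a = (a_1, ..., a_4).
a = (-3, 2, 2, -3)

Write a = (a_1, ..., a_4) in the standard basis. For each basis vector v_i, ℓ(v_i) = <v_i, a> is a linear equation in the a_j's. Collect the n equations into a matrix system V a = ℓ, where row i of V is v_i (expressed in the standard basis). Since V is invertible (lower-triangular with 1s on the diagonal, up to permutation), solve by back-substitution:
  V =
[[-1, 1, 0, 0],
 [1, 0, 1, 0],
 [0, 1, 0, 1],
 [1, 0, 0, 0]]
  V a = (5, -1, -1, -3)
Solving gives a = (-3, 2, 2, -3).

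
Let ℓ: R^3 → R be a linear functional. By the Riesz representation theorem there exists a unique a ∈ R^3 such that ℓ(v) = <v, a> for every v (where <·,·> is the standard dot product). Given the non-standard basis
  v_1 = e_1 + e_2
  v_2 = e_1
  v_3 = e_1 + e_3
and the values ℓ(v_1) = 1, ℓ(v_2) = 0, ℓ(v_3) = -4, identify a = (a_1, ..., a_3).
a = (0, 1, -4)

Write a = (a_1, ..., a_3) in the standard basis. For each basis vector v_i, ℓ(v_i) = <v_i, a> is a linear equation in the a_j's. Collect the n equations into a matrix system V a = ℓ, where row i of V is v_i (expressed in the standard basis). Since V is invertible (lower-triangular with 1s on the diagonal, up to permutation), solve by back-substitution:
  V =
[[1, 1, 0],
 [1, 0, 0],
 [1, 0, 1]]
  V a = (1, 0, -4)
Solving gives a = (0, 1, -4).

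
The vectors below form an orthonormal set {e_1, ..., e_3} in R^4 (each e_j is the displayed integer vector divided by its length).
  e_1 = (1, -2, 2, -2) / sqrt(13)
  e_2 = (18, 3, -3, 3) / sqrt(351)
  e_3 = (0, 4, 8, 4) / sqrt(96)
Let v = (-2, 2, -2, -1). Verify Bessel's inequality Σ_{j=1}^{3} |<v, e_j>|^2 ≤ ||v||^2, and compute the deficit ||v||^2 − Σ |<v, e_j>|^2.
Σ |<v, e_j>|^2 = 17/2; ||v||^2 = 13; deficit = 9/2

Write each e_j = u_j / sqrt(<u_j, u_j>) where u_j is the displayed integer vector. Then <v, e_j> = <v, u_j> / sqrt(<u_j, u_j>), so |<v, e_j>|^2 = <v, u_j>^2 / <u_j, u_j>.
Coefficients: <v, e_1> = -8/sqrt(13), <v, e_2> = -27/sqrt(351), <v, e_3> = -12/sqrt(96).
Square and sum: Σ |<v, e_j>|^2 = 17/2.
Compute ||v||^2 = v·v = 13.
Deficit = 13 − 17/2 = 9/2 ≥ 0, confirming Bessel's inequality. (The deficit equals ||v − Σ <v,e_j> e_j||^2, the squared distance from v to span{e_j}.)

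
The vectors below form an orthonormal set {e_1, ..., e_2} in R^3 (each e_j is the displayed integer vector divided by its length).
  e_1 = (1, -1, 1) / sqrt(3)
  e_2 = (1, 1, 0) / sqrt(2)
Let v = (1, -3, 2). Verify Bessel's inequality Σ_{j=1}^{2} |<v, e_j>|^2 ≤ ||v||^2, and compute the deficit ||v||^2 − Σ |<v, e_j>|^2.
Σ |<v, e_j>|^2 = 14; ||v||^2 = 14; deficit = 0

Write each e_j = u_j / sqrt(<u_j, u_j>) where u_j is the displayed integer vector. Then <v, e_j> = <v, u_j> / sqrt(<u_j, u_j>), so |<v, e_j>|^2 = <v, u_j>^2 / <u_j, u_j>.
Coefficients: <v, e_1> = 6/sqrt(3), <v, e_2> = -2/sqrt(2).
Square and sum: Σ |<v, e_j>|^2 = 14.
Compute ||v||^2 = v·v = 14.
Deficit = 14 − 14 = 0 ≥ 0, confirming Bessel's inequality. (The deficit equals ||v − Σ <v,e_j> e_j||^2, the squared distance from v to span{e_j}.)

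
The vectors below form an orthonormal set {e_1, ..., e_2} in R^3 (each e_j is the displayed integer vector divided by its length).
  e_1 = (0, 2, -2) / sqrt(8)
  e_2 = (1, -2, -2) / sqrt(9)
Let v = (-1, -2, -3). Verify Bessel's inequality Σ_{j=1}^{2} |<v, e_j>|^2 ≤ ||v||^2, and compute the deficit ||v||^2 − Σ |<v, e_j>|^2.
Σ |<v, e_j>|^2 = 19/2; ||v||^2 = 14; deficit = 9/2

Write each e_j = u_j / sqrt(<u_j, u_j>) where u_j is the displayed integer vector. Then <v, e_j> = <v, u_j> / sqrt(<u_j, u_j>), so |<v, e_j>|^2 = <v, u_j>^2 / <u_j, u_j>.
Coefficients: <v, e_1> = 2/sqrt(8), <v, e_2> = 9/sqrt(9).
Square and sum: Σ |<v, e_j>|^2 = 19/2.
Compute ||v||^2 = v·v = 14.
Deficit = 14 − 19/2 = 9/2 ≥ 0, confirming Bessel's inequality. (The deficit equals ||v − Σ <v,e_j> e_j||^2, the squared distance from v to span{e_j}.)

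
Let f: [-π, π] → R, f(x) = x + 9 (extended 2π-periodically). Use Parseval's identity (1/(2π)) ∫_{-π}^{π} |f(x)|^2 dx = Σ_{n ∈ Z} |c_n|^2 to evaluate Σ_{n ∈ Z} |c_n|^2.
Σ |c_n|^2 = π^2/3 + 81

Expand and integrate term by term over [-π, π]:
  ∫ (x)^2 dx = 1·(2π^3/3); ∫ 2·1·(9)·x dx = 0 (odd integrand); ∫ 9^2 dx = 81·2π.
So (1/(2π)) ∫_{-π}^{π} (x + 9)^2 dx = 1π^2/3 + 81 = π^2/3 + 81.
Parseval ⇒ Σ |c_n|^2 = π^2/3 + 81.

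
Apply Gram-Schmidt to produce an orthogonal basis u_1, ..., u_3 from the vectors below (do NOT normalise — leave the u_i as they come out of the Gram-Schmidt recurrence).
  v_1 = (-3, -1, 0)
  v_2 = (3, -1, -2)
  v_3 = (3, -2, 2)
Orthogonal basis:
  u_1 = (-3, -1, 0)
  u_2 = (3/5, -9/5, -2)
  u_3 = (15/19, -45/19, 45/19)

Apply the Gram-Schmidt recurrence
  u_1 = v_1
  u_i = v_i − Σ_{j<i} ((v_i · u_j) / (u_j · u_j)) · u_j.

Step by step this gives:
  u_1 = (-3, -1, 0)
  u_2 = (3/5, -9/5, -2)
  u_3 = (15/19, -45/19, 45/19)

Orthogonality check:
  u_2 · u_1 = 0 (should be 0)
  u_3 · u_1 = 0 (should be 0)
  u_3 · u_2 = 0 (should be 0)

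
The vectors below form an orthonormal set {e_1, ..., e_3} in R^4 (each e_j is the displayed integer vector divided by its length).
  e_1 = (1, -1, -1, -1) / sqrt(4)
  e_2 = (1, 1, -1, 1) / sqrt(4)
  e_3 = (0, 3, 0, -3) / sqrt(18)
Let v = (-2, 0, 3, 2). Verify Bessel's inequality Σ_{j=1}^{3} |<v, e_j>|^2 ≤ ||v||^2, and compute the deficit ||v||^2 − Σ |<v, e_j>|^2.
Σ |<v, e_j>|^2 = 33/2; ||v||^2 = 17; deficit = 1/2

Write each e_j = u_j / sqrt(<u_j, u_j>) where u_j is the displayed integer vector. Then <v, e_j> = <v, u_j> / sqrt(<u_j, u_j>), so |<v, e_j>|^2 = <v, u_j>^2 / <u_j, u_j>.
Coefficients: <v, e_1> = -7/sqrt(4), <v, e_2> = -3/sqrt(4), <v, e_3> = -6/sqrt(18).
Square and sum: Σ |<v, e_j>|^2 = 33/2.
Compute ||v||^2 = v·v = 17.
Deficit = 17 − 33/2 = 1/2 ≥ 0, confirming Bessel's inequality. (The deficit equals ||v − Σ <v,e_j> e_j||^2, the squared distance from v to span{e_j}.)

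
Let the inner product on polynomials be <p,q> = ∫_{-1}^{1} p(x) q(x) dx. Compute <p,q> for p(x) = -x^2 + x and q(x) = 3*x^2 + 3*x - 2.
<p,q> = 32/15

Expand the product: p(x)·q(x) = -3*x^4 + 5*x^2 - 2*x.
∫_{-1}^{1} of each monomial x^k gives [2/(k+1) if k even, 0 if k odd]. Integrating term-by-term (or equivalently evaluating the antiderivative F(x) = -3*x^5/5 + 5*x^3/3 - x^2 at the endpoints):
  F(1) − F(−1) = 1/15 − (-31/15) = 32/15.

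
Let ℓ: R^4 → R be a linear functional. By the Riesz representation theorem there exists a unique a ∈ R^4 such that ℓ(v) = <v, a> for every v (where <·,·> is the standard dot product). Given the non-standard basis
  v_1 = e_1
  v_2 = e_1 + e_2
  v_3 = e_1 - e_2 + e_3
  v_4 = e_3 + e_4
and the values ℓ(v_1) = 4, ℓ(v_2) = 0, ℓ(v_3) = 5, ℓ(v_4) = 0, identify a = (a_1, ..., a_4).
a = (4, -4, -3, 3)

Write a = (a_1, ..., a_4) in the standard basis. For each basis vector v_i, ℓ(v_i) = <v_i, a> is a linear equation in the a_j's. Collect the n equations into a matrix system V a = ℓ, where row i of V is v_i (expressed in the standard basis). Since V is invertible (lower-triangular with 1s on the diagonal, up to permutation), solve by back-substitution:
  V =
[[1, 0, 0, 0],
 [1, 1, 0, 0],
 [1, -1, 1, 0],
 [0, 0, 1, 1]]
  V a = (4, 0, 5, 0)
Solving gives a = (4, -4, -3, 3).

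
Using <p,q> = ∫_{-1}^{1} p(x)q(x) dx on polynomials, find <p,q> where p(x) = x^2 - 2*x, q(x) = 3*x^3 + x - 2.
<p,q> = -76/15

Expand the product: p(x)·q(x) = 3*x^5 - 6*x^4 + x^3 - 4*x^2 + 4*x.
∫_{-1}^{1} of each monomial x^k gives [2/(k+1) if k even, 0 if k odd]. Integrating term-by-term (or equivalently evaluating the antiderivative F(x) = x^6/2 - 6*x^5/5 + x^4/4 - 4*x^3/3 + 2*x^2 at the endpoints):
  F(1) − F(−1) = 13/60 − (317/60) = -76/15.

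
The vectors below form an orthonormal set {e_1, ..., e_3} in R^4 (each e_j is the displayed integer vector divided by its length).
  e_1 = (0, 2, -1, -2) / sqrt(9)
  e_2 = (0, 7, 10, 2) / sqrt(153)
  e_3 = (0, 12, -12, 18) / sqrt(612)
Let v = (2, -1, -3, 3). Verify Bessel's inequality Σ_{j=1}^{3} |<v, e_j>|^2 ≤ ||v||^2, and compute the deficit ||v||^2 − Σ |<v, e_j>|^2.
Σ |<v, e_j>|^2 = 19; ||v||^2 = 23; deficit = 4

Write each e_j = u_j / sqrt(<u_j, u_j>) where u_j is the displayed integer vector. Then <v, e_j> = <v, u_j> / sqrt(<u_j, u_j>), so |<v, e_j>|^2 = <v, u_j>^2 / <u_j, u_j>.
Coefficients: <v, e_1> = -5/sqrt(9), <v, e_2> = -31/sqrt(153), <v, e_3> = 78/sqrt(612).
Square and sum: Σ |<v, e_j>|^2 = 19.
Compute ||v||^2 = v·v = 23.
Deficit = 23 − 19 = 4 ≥ 0, confirming Bessel's inequality. (The deficit equals ||v − Σ <v,e_j> e_j||^2, the squared distance from v to span{e_j}.)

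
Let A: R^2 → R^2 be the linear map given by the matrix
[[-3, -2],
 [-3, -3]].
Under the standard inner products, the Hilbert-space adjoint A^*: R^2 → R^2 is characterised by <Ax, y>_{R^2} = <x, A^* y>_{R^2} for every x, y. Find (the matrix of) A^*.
A^* = A^T =
[[-3, -3],
 [-2, -3]]

For real matrices with standard dot products, the defining identity <Ax, y> = <x, A^* y> gives (Ax)^T y = x^T (A^*) y, i.e. x^T A^T y = x^T (A^*) y. Since this holds for all x, y, we must have A^* = A^T. Therefore
A^* =
[[-3, -3],
 [-2, -3]].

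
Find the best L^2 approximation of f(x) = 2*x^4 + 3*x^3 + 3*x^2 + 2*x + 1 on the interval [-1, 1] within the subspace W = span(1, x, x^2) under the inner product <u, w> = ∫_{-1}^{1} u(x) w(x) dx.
g(x) = 33*x^2/7 + 19*x/5 + 29/35

The best approximation g ∈ W is the orthogonal projection of f onto W. Writing g = a_0 + a_1 x + a_2 x^2, the coefficients solve the normal equations G · a = b where
  G_{ij} = <φ_i, φ_j> and b_i = <f, φ_i>, with φ_0 = 1, φ_1 = x, φ_2 = x^2.
G =
  [2, 0, 2/3]
  [0, 2/3, 0]
  [2/3, 0, 2/5],
b = (24/5, 38/15, 256/105).
Solving gives a_0 = 29/35, a_1 = 19/5, a_2 = 33/7, so
  g(x) = 33*x^2/7 + 19*x/5 + 29/35.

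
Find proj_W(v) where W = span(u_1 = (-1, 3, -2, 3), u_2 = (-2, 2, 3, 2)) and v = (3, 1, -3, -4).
proj_W(v) = (828/419, -744/419, -1389/419, -744/419)

Set up U = [u_1 | ... | u_2] ∈ R^(4×2). The projector onto W = col(U) is P = U (U^T U)^(-1) U^T.
Compute U^T U =
  [23, 8]
  [8, 21],
and U^T v = (-6, -21).
Solve U^T U · c = U^T v for the coefficients: c = (42/419, -435/419). The projection is proj_W(v) = U c.
Check: (v - proj_W(v)) · u_1 = 0  (should be 0).
Check: (v - proj_W(v)) · u_2 = 0  (should be 0).
Result: proj_W(v) = (828/419, -744/419, -1389/419, -744/419).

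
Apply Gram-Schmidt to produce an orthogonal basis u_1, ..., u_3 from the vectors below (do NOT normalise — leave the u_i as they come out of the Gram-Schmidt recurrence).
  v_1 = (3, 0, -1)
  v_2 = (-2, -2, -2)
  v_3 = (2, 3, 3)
Orthogonal basis:
  u_1 = (3, 0, -1)
  u_2 = (-4/5, -2, -12/5)
  u_3 = (-1/26, 2/13, -3/26)

Apply the Gram-Schmidt recurrence
  u_1 = v_1
  u_i = v_i − Σ_{j<i} ((v_i · u_j) / (u_j · u_j)) · u_j.

Step by step this gives:
  u_1 = (3, 0, -1)
  u_2 = (-4/5, -2, -12/5)
  u_3 = (-1/26, 2/13, -3/26)

Orthogonality check:
  u_2 · u_1 = 0 (should be 0)
  u_3 · u_1 = 0 (should be 0)
  u_3 · u_2 = 0 (should be 0)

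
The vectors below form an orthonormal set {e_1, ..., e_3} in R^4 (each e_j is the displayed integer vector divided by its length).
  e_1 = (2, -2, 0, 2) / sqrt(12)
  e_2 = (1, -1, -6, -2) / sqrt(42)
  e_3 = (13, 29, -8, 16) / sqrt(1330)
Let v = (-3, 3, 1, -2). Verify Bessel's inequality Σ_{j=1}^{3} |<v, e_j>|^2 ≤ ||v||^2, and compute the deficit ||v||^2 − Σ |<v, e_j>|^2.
Σ |<v, e_j>|^2 = 2176/95; ||v||^2 = 23; deficit = 9/95

Write each e_j = u_j / sqrt(<u_j, u_j>) where u_j is the displayed integer vector. Then <v, e_j> = <v, u_j> / sqrt(<u_j, u_j>), so |<v, e_j>|^2 = <v, u_j>^2 / <u_j, u_j>.
Coefficients: <v, e_1> = -16/sqrt(12), <v, e_2> = -8/sqrt(42), <v, e_3> = 8/sqrt(1330).
Square and sum: Σ |<v, e_j>|^2 = 2176/95.
Compute ||v||^2 = v·v = 23.
Deficit = 23 − 2176/95 = 9/95 ≥ 0, confirming Bessel's inequality. (The deficit equals ||v − Σ <v,e_j> e_j||^2, the squared distance from v to span{e_j}.)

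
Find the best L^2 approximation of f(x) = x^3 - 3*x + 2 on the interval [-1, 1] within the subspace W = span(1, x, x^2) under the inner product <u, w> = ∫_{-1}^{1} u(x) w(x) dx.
g(x) = 2 - 12*x/5

The best approximation g ∈ W is the orthogonal projection of f onto W. Writing g = a_0 + a_1 x + a_2 x^2, the coefficients solve the normal equations G · a = b where
  G_{ij} = <φ_i, φ_j> and b_i = <f, φ_i>, with φ_0 = 1, φ_1 = x, φ_2 = x^2.
G =
  [2, 0, 2/3]
  [0, 2/3, 0]
  [2/3, 0, 2/5],
b = (4, -8/5, 4/3).
Solving gives a_0 = 2, a_1 = -12/5, a_2 = 0, so
  g(x) = 2 - 12*x/5.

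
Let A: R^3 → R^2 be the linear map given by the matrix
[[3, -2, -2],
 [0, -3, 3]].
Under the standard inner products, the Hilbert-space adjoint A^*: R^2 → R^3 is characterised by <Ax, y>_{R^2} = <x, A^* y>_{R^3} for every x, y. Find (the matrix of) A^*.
A^* = A^T =
[[3, 0],
 [-2, -3],
 [-2, 3]]

For real matrices with standard dot products, the defining identity <Ax, y> = <x, A^* y> gives (Ax)^T y = x^T (A^*) y, i.e. x^T A^T y = x^T (A^*) y. Since this holds for all x, y, we must have A^* = A^T. Therefore
A^* =
[[3, 0],
 [-2, -3],
 [-2, 3]].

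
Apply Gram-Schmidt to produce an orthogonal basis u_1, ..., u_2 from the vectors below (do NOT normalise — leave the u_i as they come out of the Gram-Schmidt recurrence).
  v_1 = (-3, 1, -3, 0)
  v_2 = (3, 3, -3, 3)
Orthogonal basis:
  u_1 = (-3, 1, -3, 0)
  u_2 = (66/19, 54/19, -48/19, 3)

Apply the Gram-Schmidt recurrence
  u_1 = v_1
  u_i = v_i − Σ_{j<i} ((v_i · u_j) / (u_j · u_j)) · u_j.

Step by step this gives:
  u_1 = (-3, 1, -3, 0)
  u_2 = (66/19, 54/19, -48/19, 3)

Orthogonality check:
  u_2 · u_1 = 0 (should be 0)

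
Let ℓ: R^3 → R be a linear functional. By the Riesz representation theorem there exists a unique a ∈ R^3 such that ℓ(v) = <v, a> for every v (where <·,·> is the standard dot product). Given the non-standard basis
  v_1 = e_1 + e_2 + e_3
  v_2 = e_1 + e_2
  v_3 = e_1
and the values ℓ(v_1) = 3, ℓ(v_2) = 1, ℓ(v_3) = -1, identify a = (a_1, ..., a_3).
a = (-1, 2, 2)

Write a = (a_1, ..., a_3) in the standard basis. For each basis vector v_i, ℓ(v_i) = <v_i, a> is a linear equation in the a_j's. Collect the n equations into a matrix system V a = ℓ, where row i of V is v_i (expressed in the standard basis). Since V is invertible (lower-triangular with 1s on the diagonal, up to permutation), solve by back-substitution:
  V =
[[1, 1, 1],
 [1, 1, 0],
 [1, 0, 0]]
  V a = (3, 1, -1)
Solving gives a = (-1, 2, 2).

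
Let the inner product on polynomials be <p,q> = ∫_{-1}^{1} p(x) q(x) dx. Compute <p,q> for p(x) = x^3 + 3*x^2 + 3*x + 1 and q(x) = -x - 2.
<p,q> = -52/5

Expand the product: p(x)·q(x) = -x^4 - 5*x^3 - 9*x^2 - 7*x - 2.
∫_{-1}^{1} of each monomial x^k gives [2/(k+1) if k even, 0 if k odd]. Integrating term-by-term (or equivalently evaluating the antiderivative F(x) = -x^5/5 - 5*x^4/4 - 3*x^3 - 7*x^2/2 - 2*x at the endpoints):
  F(1) − F(−1) = -199/20 − (9/20) = -52/5.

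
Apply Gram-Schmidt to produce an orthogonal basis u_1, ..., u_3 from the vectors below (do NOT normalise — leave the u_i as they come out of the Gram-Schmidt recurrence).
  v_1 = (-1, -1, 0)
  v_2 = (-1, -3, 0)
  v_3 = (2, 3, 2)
Orthogonal basis:
  u_1 = (-1, -1, 0)
  u_2 = (1, -1, 0)
  u_3 = (0, 0, 2)

Apply the Gram-Schmidt recurrence
  u_1 = v_1
  u_i = v_i − Σ_{j<i} ((v_i · u_j) / (u_j · u_j)) · u_j.

Step by step this gives:
  u_1 = (-1, -1, 0)
  u_2 = (1, -1, 0)
  u_3 = (0, 0, 2)

Orthogonality check:
  u_2 · u_1 = 0 (should be 0)
  u_3 · u_1 = 0 (should be 0)
  u_3 · u_2 = 0 (should be 0)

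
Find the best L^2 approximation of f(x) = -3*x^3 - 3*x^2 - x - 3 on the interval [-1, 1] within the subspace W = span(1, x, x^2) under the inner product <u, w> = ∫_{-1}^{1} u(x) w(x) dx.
g(x) = -3*x^2 - 14*x/5 - 3

The best approximation g ∈ W is the orthogonal projection of f onto W. Writing g = a_0 + a_1 x + a_2 x^2, the coefficients solve the normal equations G · a = b where
  G_{ij} = <φ_i, φ_j> and b_i = <f, φ_i>, with φ_0 = 1, φ_1 = x, φ_2 = x^2.
G =
  [2, 0, 2/3]
  [0, 2/3, 0]
  [2/3, 0, 2/5],
b = (-8, -28/15, -16/5).
Solving gives a_0 = -3, a_1 = -14/5, a_2 = -3, so
  g(x) = -3*x^2 - 14*x/5 - 3.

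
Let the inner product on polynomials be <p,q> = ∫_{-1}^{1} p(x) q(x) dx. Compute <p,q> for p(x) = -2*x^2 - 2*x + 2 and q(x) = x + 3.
<p,q> = 20/3

Expand the product: p(x)·q(x) = -2*x^3 - 8*x^2 - 4*x + 6.
∫_{-1}^{1} of each monomial x^k gives [2/(k+1) if k even, 0 if k odd]. Integrating term-by-term (or equivalently evaluating the antiderivative F(x) = -x^4/2 - 8*x^3/3 - 2*x^2 + 6*x at the endpoints):
  F(1) − F(−1) = 5/6 − (-35/6) = 20/3.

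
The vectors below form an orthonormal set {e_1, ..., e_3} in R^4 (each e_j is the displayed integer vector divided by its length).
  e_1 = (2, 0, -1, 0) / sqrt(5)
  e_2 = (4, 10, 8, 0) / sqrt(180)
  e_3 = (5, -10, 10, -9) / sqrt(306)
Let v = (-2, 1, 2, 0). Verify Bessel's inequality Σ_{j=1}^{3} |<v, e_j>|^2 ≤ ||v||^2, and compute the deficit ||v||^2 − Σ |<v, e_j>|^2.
Σ |<v, e_j>|^2 = 9; ||v||^2 = 9; deficit = 0

Write each e_j = u_j / sqrt(<u_j, u_j>) where u_j is the displayed integer vector. Then <v, e_j> = <v, u_j> / sqrt(<u_j, u_j>), so |<v, e_j>|^2 = <v, u_j>^2 / <u_j, u_j>.
Coefficients: <v, e_1> = -6/sqrt(5), <v, e_2> = 18/sqrt(180), <v, e_3> = 0/sqrt(306).
Square and sum: Σ |<v, e_j>|^2 = 9.
Compute ||v||^2 = v·v = 9.
Deficit = 9 − 9 = 0 ≥ 0, confirming Bessel's inequality. (The deficit equals ||v − Σ <v,e_j> e_j||^2, the squared distance from v to span{e_j}.)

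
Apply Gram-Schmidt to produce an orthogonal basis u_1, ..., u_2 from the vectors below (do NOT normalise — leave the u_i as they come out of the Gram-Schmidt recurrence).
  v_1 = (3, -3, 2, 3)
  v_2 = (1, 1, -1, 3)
Orthogonal basis:
  u_1 = (3, -3, 2, 3)
  u_2 = (10/31, 52/31, -45/31, 72/31)

Apply the Gram-Schmidt recurrence
  u_1 = v_1
  u_i = v_i − Σ_{j<i} ((v_i · u_j) / (u_j · u_j)) · u_j.

Step by step this gives:
  u_1 = (3, -3, 2, 3)
  u_2 = (10/31, 52/31, -45/31, 72/31)

Orthogonality check:
  u_2 · u_1 = 0 (should be 0)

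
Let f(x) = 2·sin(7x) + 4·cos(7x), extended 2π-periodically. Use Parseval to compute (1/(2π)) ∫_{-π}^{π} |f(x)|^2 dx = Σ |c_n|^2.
Σ |c_n|^2 = 10

Expand |f|^2 and use orthogonality of {sin(nx), cos(mx)} on [-π, π]:
  ∫_{-π}^{π} sin(nx)^2 dx = π, ∫ cos(mx)^2 dx = π, and cross terms integrate to 0.
So ∫_{-π}^{π} f(x)^2 dx = 2^2 · π + 4^2 · π = (4 + 16)π.
Divide by 2π: (4 + 16)/2 = 10.
By Parseval, this equals Σ |c_n|^2.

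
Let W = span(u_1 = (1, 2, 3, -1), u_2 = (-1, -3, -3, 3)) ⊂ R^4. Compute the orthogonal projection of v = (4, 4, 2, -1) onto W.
proj_W(v) = (71/59, 156/59, 213/59, -99/59)

Set up U = [u_1 | ... | u_2] ∈ R^(4×2). The projector onto W = col(U) is P = U (U^T U)^(-1) U^T.
Compute U^T U =
  [15, -19]
  [-19, 28],
and U^T v = (19, -25).
Solve U^T U · c = U^T v for the coefficients: c = (57/59, -14/59). The projection is proj_W(v) = U c.
Check: (v - proj_W(v)) · u_1 = 0  (should be 0).
Check: (v - proj_W(v)) · u_2 = 0  (should be 0).
Result: proj_W(v) = (71/59, 156/59, 213/59, -99/59).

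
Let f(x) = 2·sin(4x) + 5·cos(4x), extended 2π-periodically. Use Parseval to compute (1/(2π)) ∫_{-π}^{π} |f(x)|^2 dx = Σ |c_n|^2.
Σ |c_n|^2 = 29/2

Expand |f|^2 and use orthogonality of {sin(nx), cos(mx)} on [-π, π]:
  ∫_{-π}^{π} sin(nx)^2 dx = π, ∫ cos(mx)^2 dx = π, and cross terms integrate to 0.
So ∫_{-π}^{π} f(x)^2 dx = 2^2 · π + 5^2 · π = (4 + 25)π.
Divide by 2π: (4 + 25)/2 = 29/2.
By Parseval, this equals Σ |c_n|^2.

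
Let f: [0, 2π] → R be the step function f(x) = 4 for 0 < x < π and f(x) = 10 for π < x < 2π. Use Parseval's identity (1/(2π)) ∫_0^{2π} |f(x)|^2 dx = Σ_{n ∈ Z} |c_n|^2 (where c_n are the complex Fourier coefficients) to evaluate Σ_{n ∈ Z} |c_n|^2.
Σ |c_n|^2 = 58

Parseval equates the L^2 energy of f (normalised by 1/(2π)) with the ℓ^2 sum of its Fourier coefficients: (1/(2π)) ∫_0^{2π} |f|^2 = Σ |c_n|^2.
Compute the left side: (1/(2π)) [∫_0^π 4^2 dx + ∫_π^{2π} 10^2 dx] = (1/(2π)) · (16π + 100π) = (16 + 100)/2 = 58.
So Σ_{n ∈ Z} |c_n|^2 = 58.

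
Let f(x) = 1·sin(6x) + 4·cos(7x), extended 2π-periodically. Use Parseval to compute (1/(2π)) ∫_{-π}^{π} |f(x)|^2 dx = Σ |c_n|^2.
Σ |c_n|^2 = 17/2

Expand |f|^2 and use orthogonality of {sin(nx), cos(mx)} on [-π, π]:
  ∫_{-π}^{π} sin(nx)^2 dx = π, ∫ cos(mx)^2 dx = π, and cross terms integrate to 0.
So ∫_{-π}^{π} f(x)^2 dx = 1^2 · π + 4^2 · π = (1 + 16)π.
Divide by 2π: (1 + 16)/2 = 17/2.
By Parseval, this equals Σ |c_n|^2.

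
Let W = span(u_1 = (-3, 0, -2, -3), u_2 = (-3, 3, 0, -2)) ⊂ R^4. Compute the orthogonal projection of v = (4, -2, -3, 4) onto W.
proj_W(v) = (132/37, -906/259, 12/259, 622/259)

Set up U = [u_1 | ... | u_2] ∈ R^(4×2). The projector onto W = col(U) is P = U (U^T U)^(-1) U^T.
Compute U^T U =
  [22, 15]
  [15, 22],
and U^T v = (-18, -26).
Solve U^T U · c = U^T v for the coefficients: c = (-6/259, -302/259). The projection is proj_W(v) = U c.
Check: (v - proj_W(v)) · u_1 = 0  (should be 0).
Check: (v - proj_W(v)) · u_2 = 0  (should be 0).
Result: proj_W(v) = (132/37, -906/259, 12/259, 622/259).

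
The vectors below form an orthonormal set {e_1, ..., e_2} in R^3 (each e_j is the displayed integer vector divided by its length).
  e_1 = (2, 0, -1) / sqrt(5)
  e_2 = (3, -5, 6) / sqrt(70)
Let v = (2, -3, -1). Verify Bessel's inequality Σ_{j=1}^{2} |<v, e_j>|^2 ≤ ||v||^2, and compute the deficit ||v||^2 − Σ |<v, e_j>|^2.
Σ |<v, e_j>|^2 = 115/14; ||v||^2 = 14; deficit = 81/14

Write each e_j = u_j / sqrt(<u_j, u_j>) where u_j is the displayed integer vector. Then <v, e_j> = <v, u_j> / sqrt(<u_j, u_j>), so |<v, e_j>|^2 = <v, u_j>^2 / <u_j, u_j>.
Coefficients: <v, e_1> = 5/sqrt(5), <v, e_2> = 15/sqrt(70).
Square and sum: Σ |<v, e_j>|^2 = 115/14.
Compute ||v||^2 = v·v = 14.
Deficit = 14 − 115/14 = 81/14 ≥ 0, confirming Bessel's inequality. (The deficit equals ||v − Σ <v,e_j> e_j||^2, the squared distance from v to span{e_j}.)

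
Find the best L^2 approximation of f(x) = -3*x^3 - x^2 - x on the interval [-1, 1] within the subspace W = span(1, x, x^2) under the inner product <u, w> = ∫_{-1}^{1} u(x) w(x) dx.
g(x) = -x^2 - 14*x/5

The best approximation g ∈ W is the orthogonal projection of f onto W. Writing g = a_0 + a_1 x + a_2 x^2, the coefficients solve the normal equations G · a = b where
  G_{ij} = <φ_i, φ_j> and b_i = <f, φ_i>, with φ_0 = 1, φ_1 = x, φ_2 = x^2.
G =
  [2, 0, 2/3]
  [0, 2/3, 0]
  [2/3, 0, 2/5],
b = (-2/3, -28/15, -2/5).
Solving gives a_0 = 0, a_1 = -14/5, a_2 = -1, so
  g(x) = -x^2 - 14*x/5.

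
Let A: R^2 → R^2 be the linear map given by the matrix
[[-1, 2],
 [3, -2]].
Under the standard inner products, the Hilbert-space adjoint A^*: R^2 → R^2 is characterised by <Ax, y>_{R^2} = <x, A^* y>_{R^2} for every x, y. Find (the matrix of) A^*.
A^* = A^T =
[[-1, 3],
 [2, -2]]

For real matrices with standard dot products, the defining identity <Ax, y> = <x, A^* y> gives (Ax)^T y = x^T (A^*) y, i.e. x^T A^T y = x^T (A^*) y. Since this holds for all x, y, we must have A^* = A^T. Therefore
A^* =
[[-1, 3],
 [2, -2]].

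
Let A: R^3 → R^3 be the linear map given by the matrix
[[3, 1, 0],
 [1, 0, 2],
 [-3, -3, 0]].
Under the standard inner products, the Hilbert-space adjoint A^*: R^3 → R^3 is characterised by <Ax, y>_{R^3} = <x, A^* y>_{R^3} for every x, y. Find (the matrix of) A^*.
A^* = A^T =
[[3, 1, -3],
 [1, 0, -3],
 [0, 2, 0]]

For real matrices with standard dot products, the defining identity <Ax, y> = <x, A^* y> gives (Ax)^T y = x^T (A^*) y, i.e. x^T A^T y = x^T (A^*) y. Since this holds for all x, y, we must have A^* = A^T. Therefore
A^* =
[[3, 1, -3],
 [1, 0, -3],
 [0, 2, 0]].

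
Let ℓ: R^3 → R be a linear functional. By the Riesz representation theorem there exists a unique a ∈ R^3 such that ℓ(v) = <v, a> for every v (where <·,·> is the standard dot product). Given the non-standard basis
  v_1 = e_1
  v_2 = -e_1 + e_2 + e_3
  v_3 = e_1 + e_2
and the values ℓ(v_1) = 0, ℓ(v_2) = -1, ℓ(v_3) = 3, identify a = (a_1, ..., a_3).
a = (0, 3, -4)

Write a = (a_1, ..., a_3) in the standard basis. For each basis vector v_i, ℓ(v_i) = <v_i, a> is a linear equation in the a_j's. Collect the n equations into a matrix system V a = ℓ, where row i of V is v_i (expressed in the standard basis). Since V is invertible (lower-triangular with 1s on the diagonal, up to permutation), solve by back-substitution:
  V =
[[1, 0, 0],
 [-1, 1, 1],
 [1, 1, 0]]
  V a = (0, -1, 3)
Solving gives a = (0, 3, -4).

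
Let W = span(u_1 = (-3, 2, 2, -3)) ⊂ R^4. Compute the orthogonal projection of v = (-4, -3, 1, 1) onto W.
proj_W(v) = (-15/26, 5/13, 5/13, -15/26)

Set up U = [u_1 | ... | u_1] ∈ R^(4×1). The projector onto W = col(U) is P = U (U^T U)^(-1) U^T.
Compute U^T U =
  [26],
and U^T v = (5).
Solve U^T U · c = U^T v for the coefficients: c = (5/26). The projection is proj_W(v) = U c.
Check: (v - proj_W(v)) · u_1 = 0  (should be 0).
Result: proj_W(v) = (-15/26, 5/13, 5/13, -15/26).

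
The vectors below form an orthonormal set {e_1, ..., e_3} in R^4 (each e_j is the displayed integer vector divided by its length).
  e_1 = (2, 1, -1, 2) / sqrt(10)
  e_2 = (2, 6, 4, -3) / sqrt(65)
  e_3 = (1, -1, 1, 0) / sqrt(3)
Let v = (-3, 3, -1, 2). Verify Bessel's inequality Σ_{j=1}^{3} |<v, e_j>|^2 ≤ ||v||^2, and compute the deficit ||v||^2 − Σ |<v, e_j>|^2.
Σ |<v, e_j>|^2 = 655/39; ||v||^2 = 23; deficit = 242/39

Write each e_j = u_j / sqrt(<u_j, u_j>) where u_j is the displayed integer vector. Then <v, e_j> = <v, u_j> / sqrt(<u_j, u_j>), so |<v, e_j>|^2 = <v, u_j>^2 / <u_j, u_j>.
Coefficients: <v, e_1> = 2/sqrt(10), <v, e_2> = 2/sqrt(65), <v, e_3> = -7/sqrt(3).
Square and sum: Σ |<v, e_j>|^2 = 655/39.
Compute ||v||^2 = v·v = 23.
Deficit = 23 − 655/39 = 242/39 ≥ 0, confirming Bessel's inequality. (The deficit equals ||v − Σ <v,e_j> e_j||^2, the squared distance from v to span{e_j}.)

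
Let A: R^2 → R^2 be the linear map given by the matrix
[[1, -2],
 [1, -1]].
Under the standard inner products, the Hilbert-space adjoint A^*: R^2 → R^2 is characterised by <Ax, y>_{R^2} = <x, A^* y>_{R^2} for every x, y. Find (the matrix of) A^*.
A^* = A^T =
[[1, 1],
 [-2, -1]]

For real matrices with standard dot products, the defining identity <Ax, y> = <x, A^* y> gives (Ax)^T y = x^T (A^*) y, i.e. x^T A^T y = x^T (A^*) y. Since this holds for all x, y, we must have A^* = A^T. Therefore
A^* =
[[1, 1],
 [-2, -1]].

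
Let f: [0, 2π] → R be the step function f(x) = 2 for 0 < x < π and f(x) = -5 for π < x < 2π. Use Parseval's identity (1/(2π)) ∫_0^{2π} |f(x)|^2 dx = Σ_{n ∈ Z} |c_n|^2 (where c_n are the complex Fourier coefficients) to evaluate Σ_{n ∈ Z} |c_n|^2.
Σ |c_n|^2 = 29/2

Parseval equates the L^2 energy of f (normalised by 1/(2π)) with the ℓ^2 sum of its Fourier coefficients: (1/(2π)) ∫_0^{2π} |f|^2 = Σ |c_n|^2.
Compute the left side: (1/(2π)) [∫_0^π 2^2 dx + ∫_π^{2π} (-5)^2 dx] = (1/(2π)) · (4π + 25π) = (4 + 25)/2 = 29/2.
So Σ_{n ∈ Z} |c_n|^2 = 29/2.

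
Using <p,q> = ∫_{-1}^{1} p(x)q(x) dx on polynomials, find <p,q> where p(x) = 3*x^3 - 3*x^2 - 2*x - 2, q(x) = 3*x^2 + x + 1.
<p,q> = -206/15

Expand the product: p(x)·q(x) = 9*x^5 - 6*x^4 - 6*x^3 - 11*x^2 - 4*x - 2.
∫_{-1}^{1} of each monomial x^k gives [2/(k+1) if k even, 0 if k odd]. Integrating term-by-term (or equivalently evaluating the antiderivative F(x) = 3*x^6/2 - 6*x^5/5 - 3*x^4/2 - 11*x^3/3 - 2*x^2 - 2*x at the endpoints):
  F(1) − F(−1) = -133/15 − (73/15) = -206/15.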